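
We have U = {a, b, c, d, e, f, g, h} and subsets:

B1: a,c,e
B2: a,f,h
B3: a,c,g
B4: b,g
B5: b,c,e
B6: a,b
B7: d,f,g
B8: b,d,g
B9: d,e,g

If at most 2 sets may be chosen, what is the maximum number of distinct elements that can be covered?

Choosing B1, B7 covers {a, c, d, e, f, g} — 6 elements.
No choice of 2 sets does better; here b, h are left uncovered.

6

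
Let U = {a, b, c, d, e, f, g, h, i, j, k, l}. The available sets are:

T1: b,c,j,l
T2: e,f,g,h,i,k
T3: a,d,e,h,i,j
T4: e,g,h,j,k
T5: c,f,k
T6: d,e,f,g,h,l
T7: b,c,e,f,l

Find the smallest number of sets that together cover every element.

3

T1, T2, T3 together cover {a, b, c, d, e, f, g, h, i, j, k, l} — every element.
No 2 of the 7 sets cover everything (all 21 pairs fall short), so 3 is minimum.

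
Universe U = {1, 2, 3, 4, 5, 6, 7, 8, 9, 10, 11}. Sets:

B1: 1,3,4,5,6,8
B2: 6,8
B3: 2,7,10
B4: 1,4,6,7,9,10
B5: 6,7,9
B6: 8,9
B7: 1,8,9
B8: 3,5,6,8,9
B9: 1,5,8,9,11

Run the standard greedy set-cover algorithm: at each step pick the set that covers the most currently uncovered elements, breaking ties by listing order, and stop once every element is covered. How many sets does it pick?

3

Pick 1: B1 covers 6 new elements (1, 3, 4, 5, 6, 8).
Pick 2: B3 covers 3 new elements (2, 7, 10).
Pick 3: B9 covers 2 new elements (9, 11).
Greedy uses 3 sets.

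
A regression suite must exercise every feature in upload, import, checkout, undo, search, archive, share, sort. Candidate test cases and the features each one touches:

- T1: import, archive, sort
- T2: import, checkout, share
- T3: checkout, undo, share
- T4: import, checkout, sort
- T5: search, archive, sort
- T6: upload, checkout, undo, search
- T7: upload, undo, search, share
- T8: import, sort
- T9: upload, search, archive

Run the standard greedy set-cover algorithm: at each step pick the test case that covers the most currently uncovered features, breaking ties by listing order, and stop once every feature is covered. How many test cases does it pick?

Pick 1: T6 covers 4 new features (upload, checkout, undo, search).
Pick 2: T1 covers 3 new features (import, archive, sort).
Pick 3: T2 covers 1 new features (share).
Greedy uses 3 test cases.

3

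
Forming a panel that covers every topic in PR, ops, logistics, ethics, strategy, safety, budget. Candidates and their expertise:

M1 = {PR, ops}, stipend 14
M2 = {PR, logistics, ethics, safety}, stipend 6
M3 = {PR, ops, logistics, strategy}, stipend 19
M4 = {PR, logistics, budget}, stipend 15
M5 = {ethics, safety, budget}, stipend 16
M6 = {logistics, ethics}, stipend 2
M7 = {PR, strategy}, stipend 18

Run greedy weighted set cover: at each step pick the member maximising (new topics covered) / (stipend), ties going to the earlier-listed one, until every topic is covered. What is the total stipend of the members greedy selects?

42

Pick 1: M6 adds 2 new (logistics, ethics) at stipend 2 (ratio 2/2).
Pick 2: M2 adds 2 new (PR, safety) at stipend 6 (ratio 2/6).
Pick 3: M3 adds 2 new (ops, strategy) at stipend 19 (ratio 2/19).
Pick 4: M4 adds 1 new (budget) at stipend 15 (ratio 1/15).
Greedy total stipend: 2 + 6 + 19 + 15 = 42. (The true optimum is 35, so greedy overshoots here.)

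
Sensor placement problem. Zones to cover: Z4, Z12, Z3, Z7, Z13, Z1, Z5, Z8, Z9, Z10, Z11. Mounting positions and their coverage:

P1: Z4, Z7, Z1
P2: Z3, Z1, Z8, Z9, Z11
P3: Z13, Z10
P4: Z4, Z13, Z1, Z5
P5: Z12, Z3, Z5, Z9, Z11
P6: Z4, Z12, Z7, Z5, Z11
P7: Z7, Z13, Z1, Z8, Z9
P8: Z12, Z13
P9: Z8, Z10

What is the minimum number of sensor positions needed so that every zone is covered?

3

P2, P3, P6 together cover {Z4, Z12, Z3, Z7, Z13, Z1, Z5, Z8, Z9, Z10, Z11} — every zone.
No 2 of the 9 sensor positions cover everything (all 36 pairs fall short), so 3 is minimum.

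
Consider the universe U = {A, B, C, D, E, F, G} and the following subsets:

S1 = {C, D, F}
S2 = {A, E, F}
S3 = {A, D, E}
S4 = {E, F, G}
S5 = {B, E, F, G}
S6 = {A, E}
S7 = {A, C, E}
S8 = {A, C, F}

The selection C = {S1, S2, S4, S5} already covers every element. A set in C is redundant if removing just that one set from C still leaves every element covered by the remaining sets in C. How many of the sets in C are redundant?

Drop S1: C, D uncovered — not redundant.
Drop S2: A uncovered — not redundant.
Drop S4: the rest still cover every element — redundant.
Drop S5: B uncovered — not redundant.
1 redundant: S4.

1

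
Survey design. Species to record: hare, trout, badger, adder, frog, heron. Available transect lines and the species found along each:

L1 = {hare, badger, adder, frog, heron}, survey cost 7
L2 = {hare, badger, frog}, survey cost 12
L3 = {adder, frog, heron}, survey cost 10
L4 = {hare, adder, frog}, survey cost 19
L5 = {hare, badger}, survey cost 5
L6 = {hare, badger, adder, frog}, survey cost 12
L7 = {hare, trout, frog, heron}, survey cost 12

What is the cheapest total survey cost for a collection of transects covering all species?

19

L1, L7 cover every species at survey cost 7 + 12 = 19.
Any cover uses at least 2 transects; among all covering selections none totals below 19.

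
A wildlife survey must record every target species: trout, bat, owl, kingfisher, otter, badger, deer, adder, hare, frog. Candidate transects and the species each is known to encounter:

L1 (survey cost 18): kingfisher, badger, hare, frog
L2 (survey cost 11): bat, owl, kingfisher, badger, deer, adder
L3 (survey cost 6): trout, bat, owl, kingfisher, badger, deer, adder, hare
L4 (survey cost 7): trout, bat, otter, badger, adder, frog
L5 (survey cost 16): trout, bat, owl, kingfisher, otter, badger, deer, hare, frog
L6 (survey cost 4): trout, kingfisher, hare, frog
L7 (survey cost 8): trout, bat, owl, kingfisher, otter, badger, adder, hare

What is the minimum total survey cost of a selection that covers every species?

13

L3, L4 cover every species at survey cost 6 + 7 = 13.
Any cover uses at least 2 transects; among all covering selections none totals below 13.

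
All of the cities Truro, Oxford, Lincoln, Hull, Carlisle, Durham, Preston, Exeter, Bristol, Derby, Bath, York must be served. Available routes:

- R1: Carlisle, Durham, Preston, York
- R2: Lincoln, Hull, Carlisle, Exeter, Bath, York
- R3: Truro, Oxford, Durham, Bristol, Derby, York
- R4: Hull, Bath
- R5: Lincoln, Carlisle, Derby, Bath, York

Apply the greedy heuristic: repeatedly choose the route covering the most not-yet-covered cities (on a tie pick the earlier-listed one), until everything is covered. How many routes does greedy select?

Pick 1: R2 covers 6 new cities (Lincoln, Hull, Carlisle, Exeter, Bath, York).
Pick 2: R3 covers 5 new cities (Truro, Oxford, Durham, Bristol, Derby).
Pick 3: R1 covers 1 new cities (Preston).
Greedy uses 3 routes.

3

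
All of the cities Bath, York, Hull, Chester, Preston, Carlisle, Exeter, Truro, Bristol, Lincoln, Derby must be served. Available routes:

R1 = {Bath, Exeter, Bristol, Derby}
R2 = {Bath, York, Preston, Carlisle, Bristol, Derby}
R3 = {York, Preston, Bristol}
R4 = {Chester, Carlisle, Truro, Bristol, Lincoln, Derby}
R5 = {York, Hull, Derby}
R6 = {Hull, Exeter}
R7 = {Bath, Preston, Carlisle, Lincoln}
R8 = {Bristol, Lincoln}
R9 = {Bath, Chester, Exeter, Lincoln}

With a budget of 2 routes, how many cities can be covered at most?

Choosing R2, R4 covers {Bath, York, Chester, Preston, Carlisle, Truro, Bristol, Lincoln, Derby} — 9 cities.
No choice of 2 routes does better; here Hull, Exeter are left uncovered.

9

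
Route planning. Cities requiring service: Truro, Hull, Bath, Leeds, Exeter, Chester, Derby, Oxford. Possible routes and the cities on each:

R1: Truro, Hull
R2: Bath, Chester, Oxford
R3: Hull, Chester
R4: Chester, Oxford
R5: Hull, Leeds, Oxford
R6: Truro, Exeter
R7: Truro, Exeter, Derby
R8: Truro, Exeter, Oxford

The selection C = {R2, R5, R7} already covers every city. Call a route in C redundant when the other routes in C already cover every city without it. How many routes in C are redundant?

0

Drop R2: Bath, Chester uncovered — not redundant.
Drop R5: Hull, Leeds uncovered — not redundant.
Drop R7: Truro, Exeter, Derby uncovered — not redundant.
None of the routes in C is redundant.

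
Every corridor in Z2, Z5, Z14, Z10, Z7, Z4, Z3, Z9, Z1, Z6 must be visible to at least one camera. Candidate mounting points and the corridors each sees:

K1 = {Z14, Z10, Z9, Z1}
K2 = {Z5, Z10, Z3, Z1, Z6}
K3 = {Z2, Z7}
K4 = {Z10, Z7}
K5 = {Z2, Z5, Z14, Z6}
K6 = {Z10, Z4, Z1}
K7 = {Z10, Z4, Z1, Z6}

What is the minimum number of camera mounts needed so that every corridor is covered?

K1, K2, K3, K6 together cover {Z2, Z5, Z14, Z10, Z7, Z4, Z3, Z9, Z1, Z6} — every corridor.
No 3 of the 7 camera mounts cover everything (all 35 triples fall short), so 4 is minimum.

4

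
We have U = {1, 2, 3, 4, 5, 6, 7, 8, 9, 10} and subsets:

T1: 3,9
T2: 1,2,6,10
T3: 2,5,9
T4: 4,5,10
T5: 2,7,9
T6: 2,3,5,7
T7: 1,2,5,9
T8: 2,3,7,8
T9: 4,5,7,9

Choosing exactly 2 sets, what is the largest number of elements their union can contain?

Choosing T2, T9 covers {1, 2, 4, 5, 6, 7, 9, 10} — 8 elements.
No choice of 2 sets does better; here 3, 8 are left uncovered.

8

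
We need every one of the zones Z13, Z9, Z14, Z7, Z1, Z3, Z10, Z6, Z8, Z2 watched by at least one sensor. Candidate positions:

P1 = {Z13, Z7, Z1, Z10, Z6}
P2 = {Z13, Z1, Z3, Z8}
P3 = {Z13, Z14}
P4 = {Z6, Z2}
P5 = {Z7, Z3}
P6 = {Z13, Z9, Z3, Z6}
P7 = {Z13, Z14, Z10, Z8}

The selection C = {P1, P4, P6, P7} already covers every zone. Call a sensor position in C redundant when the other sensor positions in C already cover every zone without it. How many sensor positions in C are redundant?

Drop P1: Z7, Z1 uncovered — not redundant.
Drop P4: Z2 uncovered — not redundant.
Drop P6: Z9, Z3 uncovered — not redundant.
Drop P7: Z14, Z8 uncovered — not redundant.
None of the sensor positions in C is redundant.

0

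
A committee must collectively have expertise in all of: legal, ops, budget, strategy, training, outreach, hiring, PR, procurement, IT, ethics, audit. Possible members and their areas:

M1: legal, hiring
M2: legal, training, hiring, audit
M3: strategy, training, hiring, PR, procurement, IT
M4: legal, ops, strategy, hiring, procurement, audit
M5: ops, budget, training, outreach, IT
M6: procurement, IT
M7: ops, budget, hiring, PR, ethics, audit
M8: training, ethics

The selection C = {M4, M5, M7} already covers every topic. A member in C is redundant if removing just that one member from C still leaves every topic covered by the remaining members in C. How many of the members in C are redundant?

Drop M4: legal, strategy, procurement uncovered — not redundant.
Drop M5: training, outreach, IT uncovered — not redundant.
Drop M7: PR, ethics uncovered — not redundant.
None of the members in C is redundant.

0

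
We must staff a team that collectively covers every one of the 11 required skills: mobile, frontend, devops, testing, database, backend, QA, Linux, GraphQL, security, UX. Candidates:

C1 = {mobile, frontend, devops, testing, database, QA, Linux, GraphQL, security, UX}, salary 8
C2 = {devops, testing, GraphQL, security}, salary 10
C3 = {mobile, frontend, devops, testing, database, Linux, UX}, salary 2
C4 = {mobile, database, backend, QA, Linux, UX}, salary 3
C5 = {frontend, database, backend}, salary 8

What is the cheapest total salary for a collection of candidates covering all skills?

11

C1, C4 cover every skill at salary 8 + 3 = 11.
Any cover uses at least 2 candidates; among all covering selections none totals below 11.
Greedy by coverage-per-salary would pick C3, C4, C1 for 13 — worse than the optimum 11.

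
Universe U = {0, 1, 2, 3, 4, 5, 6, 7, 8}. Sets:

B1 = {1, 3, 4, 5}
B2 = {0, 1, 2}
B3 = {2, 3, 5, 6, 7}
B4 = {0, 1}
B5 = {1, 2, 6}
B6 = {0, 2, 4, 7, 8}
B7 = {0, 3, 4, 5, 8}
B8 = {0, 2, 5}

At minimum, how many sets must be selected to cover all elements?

3

B1, B3, B6 together cover {0, 1, 2, 3, 4, 5, 6, 7, 8} — every element.
No 2 of the 8 sets cover everything (all 28 pairs fall short), so 3 is minimum.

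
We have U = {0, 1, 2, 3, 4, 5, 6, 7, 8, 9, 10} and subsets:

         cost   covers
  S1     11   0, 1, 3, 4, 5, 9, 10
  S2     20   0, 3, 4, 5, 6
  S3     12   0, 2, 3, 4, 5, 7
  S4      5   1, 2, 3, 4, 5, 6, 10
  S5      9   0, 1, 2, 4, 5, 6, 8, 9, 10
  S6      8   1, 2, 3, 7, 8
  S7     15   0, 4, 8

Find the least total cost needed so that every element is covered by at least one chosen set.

17

S5, S6 cover every element at cost 9 + 8 = 17.
Any cover uses at least 2 sets; among all covering selections none totals below 17.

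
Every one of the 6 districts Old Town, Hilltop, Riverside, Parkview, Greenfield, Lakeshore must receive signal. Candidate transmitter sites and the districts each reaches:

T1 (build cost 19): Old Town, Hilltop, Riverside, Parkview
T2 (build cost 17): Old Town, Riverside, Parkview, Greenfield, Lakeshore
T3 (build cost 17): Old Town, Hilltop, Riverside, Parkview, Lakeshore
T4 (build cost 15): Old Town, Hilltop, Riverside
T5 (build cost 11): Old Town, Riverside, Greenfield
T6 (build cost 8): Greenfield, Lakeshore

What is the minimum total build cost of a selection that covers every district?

25

T3, T6 cover every district at build cost 17 + 8 = 25.
Any cover uses at least 2 transmitter sites; among all covering selections none totals below 25.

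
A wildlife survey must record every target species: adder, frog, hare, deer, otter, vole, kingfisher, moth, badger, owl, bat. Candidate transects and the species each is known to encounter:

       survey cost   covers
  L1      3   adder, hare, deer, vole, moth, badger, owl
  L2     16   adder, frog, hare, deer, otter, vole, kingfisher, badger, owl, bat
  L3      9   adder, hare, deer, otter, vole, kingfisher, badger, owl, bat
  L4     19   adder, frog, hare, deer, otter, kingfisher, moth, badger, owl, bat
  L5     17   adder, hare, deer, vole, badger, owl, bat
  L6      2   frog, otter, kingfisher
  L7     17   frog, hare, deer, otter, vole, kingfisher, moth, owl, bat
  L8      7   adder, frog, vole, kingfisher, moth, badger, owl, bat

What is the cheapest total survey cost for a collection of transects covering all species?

L1, L6, L8 cover every species at survey cost 3 + 2 + 7 = 12.
Any cover uses at least 2 transects; among all covering selections none totals below 12.

12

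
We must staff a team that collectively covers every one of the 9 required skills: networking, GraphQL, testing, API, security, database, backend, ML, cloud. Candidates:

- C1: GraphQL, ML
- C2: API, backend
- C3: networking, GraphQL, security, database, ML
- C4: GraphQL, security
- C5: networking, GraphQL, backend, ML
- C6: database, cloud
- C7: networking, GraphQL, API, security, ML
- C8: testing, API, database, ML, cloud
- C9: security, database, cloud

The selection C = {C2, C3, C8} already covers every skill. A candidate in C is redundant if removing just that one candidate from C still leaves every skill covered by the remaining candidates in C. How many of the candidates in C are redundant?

Drop C2: backend uncovered — not redundant.
Drop C3: networking, GraphQL, security uncovered — not redundant.
Drop C8: testing, cloud uncovered — not redundant.
None of the candidates in C is redundant.

0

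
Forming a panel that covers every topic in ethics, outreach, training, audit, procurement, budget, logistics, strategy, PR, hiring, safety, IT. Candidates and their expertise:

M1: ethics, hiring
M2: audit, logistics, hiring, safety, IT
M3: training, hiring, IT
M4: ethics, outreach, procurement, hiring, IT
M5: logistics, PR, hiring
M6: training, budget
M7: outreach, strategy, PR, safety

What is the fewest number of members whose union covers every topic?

4

M2, M4, M6, M7 together cover {ethics, outreach, training, audit, procurement, budget, logistics, strategy, PR, hiring, safety, IT} — every topic.
No 3 of the 7 members cover everything (all 35 triples fall short), so 4 is minimum.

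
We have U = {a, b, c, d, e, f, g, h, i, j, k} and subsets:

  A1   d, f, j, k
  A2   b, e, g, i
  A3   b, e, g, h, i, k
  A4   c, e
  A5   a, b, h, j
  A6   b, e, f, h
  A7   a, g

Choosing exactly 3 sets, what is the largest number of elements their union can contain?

10

Choosing A1, A2, A5 covers {a, b, d, e, f, g, h, i, j, k} — 10 elements.
No choice of 3 sets does better; here c is left uncovered.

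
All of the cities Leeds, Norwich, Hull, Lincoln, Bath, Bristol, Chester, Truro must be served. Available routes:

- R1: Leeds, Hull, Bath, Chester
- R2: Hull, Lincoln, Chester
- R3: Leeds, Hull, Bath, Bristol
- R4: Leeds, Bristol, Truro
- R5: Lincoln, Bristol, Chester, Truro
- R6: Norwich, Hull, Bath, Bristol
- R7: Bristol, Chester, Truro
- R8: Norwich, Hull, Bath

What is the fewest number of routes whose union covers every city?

R1, R5, R6 together cover {Leeds, Norwich, Hull, Lincoln, Bath, Bristol, Chester, Truro} — every city.
No 2 of the 8 routes cover everything (all 28 pairs fall short), so 3 is minimum.

3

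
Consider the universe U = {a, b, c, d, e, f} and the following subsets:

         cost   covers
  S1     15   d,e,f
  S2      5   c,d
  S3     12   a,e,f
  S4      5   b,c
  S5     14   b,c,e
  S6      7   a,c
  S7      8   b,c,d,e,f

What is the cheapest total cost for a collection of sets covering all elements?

15

S6, S7 cover every element at cost 7 + 8 = 15.
Any cover uses at least 2 sets; among all covering selections none totals below 15.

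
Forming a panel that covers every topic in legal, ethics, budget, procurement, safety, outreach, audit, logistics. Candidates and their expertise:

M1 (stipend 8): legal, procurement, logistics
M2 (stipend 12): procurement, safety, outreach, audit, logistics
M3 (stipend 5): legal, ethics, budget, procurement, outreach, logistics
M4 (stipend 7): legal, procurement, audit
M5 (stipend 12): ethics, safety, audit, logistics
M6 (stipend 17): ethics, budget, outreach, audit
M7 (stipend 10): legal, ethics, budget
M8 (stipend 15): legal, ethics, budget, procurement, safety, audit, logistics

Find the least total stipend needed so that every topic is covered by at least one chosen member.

17

M2, M3 cover every topic at stipend 12 + 5 = 17.
Any cover uses at least 2 members; among all covering selections none totals below 17.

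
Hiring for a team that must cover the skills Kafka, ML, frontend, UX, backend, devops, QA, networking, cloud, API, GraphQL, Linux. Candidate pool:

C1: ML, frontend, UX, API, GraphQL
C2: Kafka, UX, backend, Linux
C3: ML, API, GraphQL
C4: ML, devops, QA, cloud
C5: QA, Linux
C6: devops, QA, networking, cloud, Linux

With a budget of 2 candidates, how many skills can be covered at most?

10

Choosing C1, C6 covers {ML, frontend, UX, devops, QA, networking, cloud, API, GraphQL, Linux} — 10 skills.
No choice of 2 candidates does better; here Kafka, backend are left uncovered.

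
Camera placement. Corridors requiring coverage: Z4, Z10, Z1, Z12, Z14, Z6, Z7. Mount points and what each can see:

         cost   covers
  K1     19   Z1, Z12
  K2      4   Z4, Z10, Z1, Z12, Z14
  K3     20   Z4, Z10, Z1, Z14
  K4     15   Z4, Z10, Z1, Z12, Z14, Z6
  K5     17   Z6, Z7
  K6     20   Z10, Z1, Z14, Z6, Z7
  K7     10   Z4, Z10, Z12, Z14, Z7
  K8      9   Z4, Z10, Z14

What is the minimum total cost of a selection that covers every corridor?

21

K2, K5 cover every corridor at cost 4 + 17 = 21.
Any cover uses at least 2 camera mounts; among all covering selections none totals below 21.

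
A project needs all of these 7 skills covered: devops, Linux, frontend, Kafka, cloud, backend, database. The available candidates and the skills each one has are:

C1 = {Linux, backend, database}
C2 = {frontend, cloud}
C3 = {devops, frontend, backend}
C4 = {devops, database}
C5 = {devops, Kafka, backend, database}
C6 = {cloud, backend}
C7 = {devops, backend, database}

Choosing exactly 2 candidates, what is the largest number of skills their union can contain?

Choosing C2, C5 covers {devops, frontend, Kafka, cloud, backend, database} — 6 skills.
No choice of 2 candidates does better; here Linux is left uncovered.

6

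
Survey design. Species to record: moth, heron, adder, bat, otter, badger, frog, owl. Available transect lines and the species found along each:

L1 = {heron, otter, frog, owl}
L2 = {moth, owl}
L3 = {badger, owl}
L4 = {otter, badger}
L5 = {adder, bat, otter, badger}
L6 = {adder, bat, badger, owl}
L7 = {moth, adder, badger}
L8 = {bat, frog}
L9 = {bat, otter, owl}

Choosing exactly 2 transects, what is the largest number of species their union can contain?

Choosing L1, L5 covers {heron, adder, bat, otter, badger, frog, owl} — 7 species.
No choice of 2 transects does better; here moth is left uncovered.

7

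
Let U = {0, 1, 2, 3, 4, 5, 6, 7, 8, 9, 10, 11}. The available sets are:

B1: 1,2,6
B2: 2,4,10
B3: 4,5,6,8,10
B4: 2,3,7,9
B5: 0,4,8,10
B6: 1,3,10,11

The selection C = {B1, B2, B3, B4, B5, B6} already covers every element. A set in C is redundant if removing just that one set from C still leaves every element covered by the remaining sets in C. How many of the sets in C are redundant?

2

Drop B1: the rest still cover every element — redundant.
Drop B2: the rest still cover every element — redundant.
Drop B3: 5 uncovered — not redundant.
Drop B4: 7, 9 uncovered — not redundant.
Drop B5: 0 uncovered — not redundant.
Drop B6: 11 uncovered — not redundant.
2 redundant: B1, B2.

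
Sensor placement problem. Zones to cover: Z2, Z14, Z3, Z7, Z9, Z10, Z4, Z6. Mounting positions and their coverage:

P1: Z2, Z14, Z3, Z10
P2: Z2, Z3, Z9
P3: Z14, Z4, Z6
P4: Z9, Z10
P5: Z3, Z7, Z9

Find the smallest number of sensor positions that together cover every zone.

3

P1, P3, P5 together cover {Z2, Z14, Z3, Z7, Z9, Z10, Z4, Z6} — every zone.
No 2 of the 5 sensor positions cover everything (all 10 pairs fall short), so 3 is minimum.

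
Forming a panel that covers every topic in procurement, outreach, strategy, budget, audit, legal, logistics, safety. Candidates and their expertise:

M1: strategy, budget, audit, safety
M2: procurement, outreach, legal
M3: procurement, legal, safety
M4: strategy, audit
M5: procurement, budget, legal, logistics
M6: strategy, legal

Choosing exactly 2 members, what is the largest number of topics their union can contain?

Choosing M1, M2 covers {procurement, outreach, strategy, budget, audit, legal, safety} — 7 topics.
No choice of 2 members does better; here logistics is left uncovered.

7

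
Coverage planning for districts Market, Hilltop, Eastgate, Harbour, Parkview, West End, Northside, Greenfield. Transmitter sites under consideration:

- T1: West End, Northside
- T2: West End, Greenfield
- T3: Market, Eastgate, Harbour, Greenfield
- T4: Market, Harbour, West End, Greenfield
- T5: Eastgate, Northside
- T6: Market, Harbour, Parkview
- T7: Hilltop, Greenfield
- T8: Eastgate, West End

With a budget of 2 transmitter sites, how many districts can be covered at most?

6

Choosing T1, T3 covers {Market, Eastgate, Harbour, West End, Northside, Greenfield} — 6 districts.
No choice of 2 transmitter sites does better; here Hilltop, Parkview are left uncovered.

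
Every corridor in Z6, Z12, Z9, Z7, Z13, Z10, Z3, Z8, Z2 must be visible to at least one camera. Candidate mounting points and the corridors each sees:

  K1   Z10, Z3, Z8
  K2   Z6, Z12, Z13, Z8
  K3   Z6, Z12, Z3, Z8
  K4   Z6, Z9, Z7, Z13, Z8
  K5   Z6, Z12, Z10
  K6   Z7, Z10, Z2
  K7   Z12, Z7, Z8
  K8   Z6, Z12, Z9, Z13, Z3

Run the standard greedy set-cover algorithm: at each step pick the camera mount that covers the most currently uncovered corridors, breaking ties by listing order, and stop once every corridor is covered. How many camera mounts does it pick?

4

Pick 1: K4 covers 5 new corridors (Z6, Z9, Z7, Z13, Z8).
Pick 2: K1 covers 2 new corridors (Z10, Z3).
Pick 3: K2 covers 1 new corridors (Z12).
Pick 4: K6 covers 1 new corridors (Z2).
Greedy uses 4 camera mounts. (The true minimum is 3.)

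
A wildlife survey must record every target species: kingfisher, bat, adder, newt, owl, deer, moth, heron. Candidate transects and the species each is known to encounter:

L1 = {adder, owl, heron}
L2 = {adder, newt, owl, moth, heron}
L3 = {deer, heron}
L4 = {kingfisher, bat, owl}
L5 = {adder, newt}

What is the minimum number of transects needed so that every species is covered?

3

L2, L3, L4 together cover {kingfisher, bat, adder, newt, owl, deer, moth, heron} — every species.
No 2 of the 5 transects cover everything (all 10 pairs fall short), so 3 is minimum.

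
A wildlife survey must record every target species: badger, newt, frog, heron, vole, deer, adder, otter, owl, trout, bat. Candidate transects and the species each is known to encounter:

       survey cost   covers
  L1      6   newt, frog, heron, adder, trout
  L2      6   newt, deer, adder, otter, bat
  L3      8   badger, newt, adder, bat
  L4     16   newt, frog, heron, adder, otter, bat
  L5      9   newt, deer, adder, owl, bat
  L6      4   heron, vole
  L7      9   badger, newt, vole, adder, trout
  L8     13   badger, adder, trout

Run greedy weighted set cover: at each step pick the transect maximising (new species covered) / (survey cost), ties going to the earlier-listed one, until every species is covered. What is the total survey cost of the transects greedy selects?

Pick 1: L1 adds 5 new (newt, frog, heron, adder, trout) at survey cost 6 (ratio 5/6).
Pick 2: L2 adds 3 new (deer, otter, bat) at survey cost 6 (ratio 3/6).
Pick 3: L6 adds 1 new (vole) at survey cost 4 (ratio 1/4).
Pick 4: L3 adds 1 new (badger) at survey cost 8 (ratio 1/8).
Pick 5: L5 adds 1 new (owl) at survey cost 9 (ratio 1/9).
Greedy total survey cost: 6 + 6 + 4 + 8 + 9 = 33. (The true optimum is 30, so greedy overshoots here.)

33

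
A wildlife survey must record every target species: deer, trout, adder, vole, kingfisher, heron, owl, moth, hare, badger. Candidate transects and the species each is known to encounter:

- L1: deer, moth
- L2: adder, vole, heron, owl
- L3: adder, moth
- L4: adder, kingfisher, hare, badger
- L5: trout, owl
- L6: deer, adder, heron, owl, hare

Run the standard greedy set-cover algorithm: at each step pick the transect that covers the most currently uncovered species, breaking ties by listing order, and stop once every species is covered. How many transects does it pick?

Pick 1: L6 covers 5 new species (deer, adder, heron, owl, hare).
Pick 2: L4 covers 2 new species (kingfisher, badger).
Pick 3: L1 covers 1 new species (moth).
Pick 4: L2 covers 1 new species (vole).
Pick 5: L5 covers 1 new species (trout).
Greedy uses 5 transects. (The true minimum is 4.)

5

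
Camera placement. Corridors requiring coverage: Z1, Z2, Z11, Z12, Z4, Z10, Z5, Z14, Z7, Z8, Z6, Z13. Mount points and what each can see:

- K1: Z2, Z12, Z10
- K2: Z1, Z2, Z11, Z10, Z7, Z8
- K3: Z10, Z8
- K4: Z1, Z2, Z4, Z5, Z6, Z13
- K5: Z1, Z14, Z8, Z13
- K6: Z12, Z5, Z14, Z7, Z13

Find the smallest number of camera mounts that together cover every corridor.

K2, K4, K6 together cover {Z1, Z2, Z11, Z12, Z4, Z10, Z5, Z14, Z7, Z8, Z6, Z13} — every corridor.
No 2 of the 6 camera mounts cover everything (all 15 pairs fall short), so 3 is minimum.

3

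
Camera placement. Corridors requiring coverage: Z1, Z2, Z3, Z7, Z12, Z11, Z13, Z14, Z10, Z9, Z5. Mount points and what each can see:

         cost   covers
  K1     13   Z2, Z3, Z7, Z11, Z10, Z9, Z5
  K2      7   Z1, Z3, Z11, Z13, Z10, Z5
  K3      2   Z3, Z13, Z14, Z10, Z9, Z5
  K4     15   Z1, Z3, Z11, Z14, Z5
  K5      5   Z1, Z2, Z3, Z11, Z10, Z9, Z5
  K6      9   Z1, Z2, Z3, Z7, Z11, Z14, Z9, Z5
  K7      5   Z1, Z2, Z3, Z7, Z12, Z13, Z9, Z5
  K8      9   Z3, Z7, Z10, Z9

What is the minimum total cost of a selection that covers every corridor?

K3, K5, K7 cover every corridor at cost 2 + 5 + 5 = 12.
Any cover uses at least 3 camera mounts; among all covering selections none totals below 12.

12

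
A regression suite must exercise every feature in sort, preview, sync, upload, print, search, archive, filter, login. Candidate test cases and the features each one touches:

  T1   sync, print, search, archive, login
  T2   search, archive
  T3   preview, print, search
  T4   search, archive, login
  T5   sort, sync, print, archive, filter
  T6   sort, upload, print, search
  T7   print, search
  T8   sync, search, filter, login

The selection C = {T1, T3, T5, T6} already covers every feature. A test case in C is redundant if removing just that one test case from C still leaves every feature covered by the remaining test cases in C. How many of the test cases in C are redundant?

0

Drop T1: login uncovered — not redundant.
Drop T3: preview uncovered — not redundant.
Drop T5: filter uncovered — not redundant.
Drop T6: upload uncovered — not redundant.
None of the test cases in C is redundant.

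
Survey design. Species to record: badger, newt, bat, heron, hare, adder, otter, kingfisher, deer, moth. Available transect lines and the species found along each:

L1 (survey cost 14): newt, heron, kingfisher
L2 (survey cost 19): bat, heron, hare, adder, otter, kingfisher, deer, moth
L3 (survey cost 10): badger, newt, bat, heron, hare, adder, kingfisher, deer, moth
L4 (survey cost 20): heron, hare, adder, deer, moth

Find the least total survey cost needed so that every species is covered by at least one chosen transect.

29

L2, L3 cover every species at survey cost 19 + 10 = 29.
Any cover uses at least 2 transects; among all covering selections none totals below 29.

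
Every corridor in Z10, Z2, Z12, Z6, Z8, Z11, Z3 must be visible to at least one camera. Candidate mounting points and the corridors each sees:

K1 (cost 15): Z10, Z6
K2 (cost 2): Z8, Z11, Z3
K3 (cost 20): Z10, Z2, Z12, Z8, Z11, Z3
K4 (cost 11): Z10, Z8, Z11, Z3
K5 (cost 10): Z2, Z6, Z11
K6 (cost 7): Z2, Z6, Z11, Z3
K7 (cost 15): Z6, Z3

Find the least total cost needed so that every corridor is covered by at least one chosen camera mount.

K3, K6 cover every corridor at cost 20 + 7 = 27.
Any cover uses at least 2 camera mounts; among all covering selections none totals below 27.

27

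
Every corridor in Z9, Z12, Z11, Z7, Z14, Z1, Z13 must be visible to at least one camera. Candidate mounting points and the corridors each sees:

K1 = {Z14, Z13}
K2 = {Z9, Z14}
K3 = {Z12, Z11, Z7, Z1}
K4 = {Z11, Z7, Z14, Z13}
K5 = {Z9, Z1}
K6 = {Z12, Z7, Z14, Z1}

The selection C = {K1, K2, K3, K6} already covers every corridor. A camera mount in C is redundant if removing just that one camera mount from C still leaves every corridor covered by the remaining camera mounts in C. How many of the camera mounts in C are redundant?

Drop K1: Z13 uncovered — not redundant.
Drop K2: Z9 uncovered — not redundant.
Drop K3: Z11 uncovered — not redundant.
Drop K6: the rest still cover every corridor — redundant.
1 redundant: K6.

1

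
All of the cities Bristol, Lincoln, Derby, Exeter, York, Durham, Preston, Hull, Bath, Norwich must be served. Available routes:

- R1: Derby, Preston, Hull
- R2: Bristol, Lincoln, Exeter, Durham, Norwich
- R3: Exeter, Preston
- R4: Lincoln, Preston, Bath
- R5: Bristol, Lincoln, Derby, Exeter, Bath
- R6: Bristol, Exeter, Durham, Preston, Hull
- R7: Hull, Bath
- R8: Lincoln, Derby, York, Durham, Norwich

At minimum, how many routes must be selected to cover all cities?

R1, R5, R8 together cover {Bristol, Lincoln, Derby, Exeter, York, Durham, Preston, Hull, Bath, Norwich} — every city.
No 2 of the 8 routes cover everything (all 28 pairs fall short), so 3 is minimum.
Greedy (largest uncovered first) would take R2, R1, R4, R8 — 4 routes — but 3 suffice.

3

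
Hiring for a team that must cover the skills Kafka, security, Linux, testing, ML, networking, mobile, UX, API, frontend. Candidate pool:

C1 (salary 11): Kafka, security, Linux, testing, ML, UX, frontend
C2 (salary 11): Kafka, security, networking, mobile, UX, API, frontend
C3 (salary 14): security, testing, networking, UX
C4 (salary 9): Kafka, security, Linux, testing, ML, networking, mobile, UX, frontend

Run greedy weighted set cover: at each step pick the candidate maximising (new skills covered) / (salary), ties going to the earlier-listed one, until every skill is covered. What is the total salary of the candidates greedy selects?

20

Pick 1: C4 adds 9 new (Kafka, security, Linux, testing, ML, networking, mobile, UX, frontend) at salary 9 (ratio 9/9).
Pick 2: C2 adds 1 new (API) at salary 11 (ratio 1/11).
Greedy total salary: 9 + 11 = 20.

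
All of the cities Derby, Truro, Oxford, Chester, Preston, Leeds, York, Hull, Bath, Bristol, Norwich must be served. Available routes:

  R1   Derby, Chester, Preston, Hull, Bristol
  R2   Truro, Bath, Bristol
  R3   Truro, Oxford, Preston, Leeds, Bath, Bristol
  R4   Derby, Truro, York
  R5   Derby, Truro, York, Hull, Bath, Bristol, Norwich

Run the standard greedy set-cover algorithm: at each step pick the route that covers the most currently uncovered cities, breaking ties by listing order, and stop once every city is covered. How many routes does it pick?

Pick 1: R5 covers 7 new cities (Derby, Truro, York, Hull, Bath, Bristol, Norwich).
Pick 2: R3 covers 3 new cities (Oxford, Preston, Leeds).
Pick 3: R1 covers 1 new cities (Chester).
Greedy uses 3 routes.

3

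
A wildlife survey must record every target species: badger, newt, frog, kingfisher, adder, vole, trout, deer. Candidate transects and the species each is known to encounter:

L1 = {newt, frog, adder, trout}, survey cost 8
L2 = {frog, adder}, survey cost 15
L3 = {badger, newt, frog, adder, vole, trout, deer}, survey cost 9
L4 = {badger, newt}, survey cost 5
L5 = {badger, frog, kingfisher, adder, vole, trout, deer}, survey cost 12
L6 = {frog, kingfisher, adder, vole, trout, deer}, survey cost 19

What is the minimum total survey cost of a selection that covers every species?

L4, L5 cover every species at survey cost 5 + 12 = 17.
Any cover uses at least 2 transects; among all covering selections none totals below 17.
Greedy by coverage-per-survey cost would pick L3, L5 for 21 — worse than the optimum 17.

17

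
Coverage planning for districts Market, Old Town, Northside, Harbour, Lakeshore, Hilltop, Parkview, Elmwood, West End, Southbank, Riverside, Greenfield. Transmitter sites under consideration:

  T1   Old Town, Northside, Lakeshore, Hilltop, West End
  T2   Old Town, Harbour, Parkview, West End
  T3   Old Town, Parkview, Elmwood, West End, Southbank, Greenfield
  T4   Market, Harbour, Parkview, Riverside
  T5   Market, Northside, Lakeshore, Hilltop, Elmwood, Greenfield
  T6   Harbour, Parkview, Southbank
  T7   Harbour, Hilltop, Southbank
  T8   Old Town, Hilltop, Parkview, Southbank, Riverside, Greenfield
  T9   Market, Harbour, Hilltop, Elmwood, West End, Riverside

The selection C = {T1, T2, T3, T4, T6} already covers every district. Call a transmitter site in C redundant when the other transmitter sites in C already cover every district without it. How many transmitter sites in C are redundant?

Drop T1: Northside, Lakeshore, Hilltop uncovered — not redundant.
Drop T2: the rest still cover every district — redundant.
Drop T3: Elmwood, Greenfield uncovered — not redundant.
Drop T4: Market, Riverside uncovered — not redundant.
Drop T6: the rest still cover every district — redundant.
2 redundant: T2, T6.

2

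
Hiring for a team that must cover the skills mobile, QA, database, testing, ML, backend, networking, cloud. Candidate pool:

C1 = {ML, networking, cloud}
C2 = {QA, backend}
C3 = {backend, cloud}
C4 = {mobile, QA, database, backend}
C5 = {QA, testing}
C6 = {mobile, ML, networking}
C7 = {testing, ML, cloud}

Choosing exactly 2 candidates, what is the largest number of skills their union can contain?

Choosing C1, C4 covers {mobile, QA, database, ML, backend, networking, cloud} — 7 skills.
No choice of 2 candidates does better; here testing is left uncovered.

7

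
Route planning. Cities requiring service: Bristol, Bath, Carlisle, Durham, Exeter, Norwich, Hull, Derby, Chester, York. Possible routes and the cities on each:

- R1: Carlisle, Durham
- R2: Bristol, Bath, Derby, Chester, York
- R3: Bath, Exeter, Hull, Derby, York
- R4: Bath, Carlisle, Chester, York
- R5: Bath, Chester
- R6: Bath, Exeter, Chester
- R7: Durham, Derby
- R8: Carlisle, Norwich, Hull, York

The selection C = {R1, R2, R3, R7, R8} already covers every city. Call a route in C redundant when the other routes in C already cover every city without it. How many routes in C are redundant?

Drop R1: the rest still cover every city — redundant.
Drop R2: Bristol, Chester uncovered — not redundant.
Drop R3: Exeter uncovered — not redundant.
Drop R7: the rest still cover every city — redundant.
Drop R8: Norwich uncovered — not redundant.
2 redundant: R1, R7.

2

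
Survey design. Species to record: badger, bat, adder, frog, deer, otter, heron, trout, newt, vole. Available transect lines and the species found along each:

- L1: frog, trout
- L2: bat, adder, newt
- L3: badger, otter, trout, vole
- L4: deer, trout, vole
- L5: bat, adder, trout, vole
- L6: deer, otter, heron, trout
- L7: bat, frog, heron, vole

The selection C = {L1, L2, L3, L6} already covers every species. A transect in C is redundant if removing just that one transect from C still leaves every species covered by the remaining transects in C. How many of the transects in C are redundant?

0

Drop L1: frog uncovered — not redundant.
Drop L2: bat, adder, newt uncovered — not redundant.
Drop L3: badger, vole uncovered — not redundant.
Drop L6: deer, heron uncovered — not redundant.
None of the transects in C is redundant.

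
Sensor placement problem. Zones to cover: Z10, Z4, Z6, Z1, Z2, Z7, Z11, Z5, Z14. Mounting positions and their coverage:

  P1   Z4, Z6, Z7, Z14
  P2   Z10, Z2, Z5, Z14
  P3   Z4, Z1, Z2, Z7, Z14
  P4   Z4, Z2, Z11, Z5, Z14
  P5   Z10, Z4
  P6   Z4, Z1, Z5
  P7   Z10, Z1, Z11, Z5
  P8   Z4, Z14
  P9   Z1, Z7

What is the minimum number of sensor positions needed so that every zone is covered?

3

P1, P2, P7 together cover {Z10, Z4, Z6, Z1, Z2, Z7, Z11, Z5, Z14} — every zone.
No 2 of the 9 sensor positions cover everything (all 36 pairs fall short), so 3 is minimum.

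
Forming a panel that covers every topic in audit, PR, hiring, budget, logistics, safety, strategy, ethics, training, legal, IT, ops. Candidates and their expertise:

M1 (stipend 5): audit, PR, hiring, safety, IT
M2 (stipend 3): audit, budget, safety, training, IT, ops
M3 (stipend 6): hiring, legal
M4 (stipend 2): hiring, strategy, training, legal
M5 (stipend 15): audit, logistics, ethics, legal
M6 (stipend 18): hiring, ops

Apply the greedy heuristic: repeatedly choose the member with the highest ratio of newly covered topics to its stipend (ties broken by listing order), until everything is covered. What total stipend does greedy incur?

25

Pick 1: M2 adds 6 new (audit, budget, safety, training, IT, ops) at stipend 3 (ratio 6/3).
Pick 2: M4 adds 3 new (hiring, strategy, legal) at stipend 2 (ratio 3/2).
Pick 3: M1 adds 1 new (PR) at stipend 5 (ratio 1/5).
Pick 4: M5 adds 2 new (logistics, ethics) at stipend 15 (ratio 2/15).
Greedy total stipend: 3 + 2 + 5 + 15 = 25.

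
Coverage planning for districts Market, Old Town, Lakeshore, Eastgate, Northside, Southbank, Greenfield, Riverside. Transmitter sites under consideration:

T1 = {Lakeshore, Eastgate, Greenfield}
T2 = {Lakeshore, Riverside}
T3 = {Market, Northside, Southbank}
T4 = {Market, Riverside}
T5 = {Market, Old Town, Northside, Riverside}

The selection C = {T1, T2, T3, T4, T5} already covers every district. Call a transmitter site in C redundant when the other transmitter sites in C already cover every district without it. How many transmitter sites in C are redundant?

Drop T1: Eastgate, Greenfield uncovered — not redundant.
Drop T2: the rest still cover every district — redundant.
Drop T3: Southbank uncovered — not redundant.
Drop T4: the rest still cover every district — redundant.
Drop T5: Old Town uncovered — not redundant.
2 redundant: T2, T4.

2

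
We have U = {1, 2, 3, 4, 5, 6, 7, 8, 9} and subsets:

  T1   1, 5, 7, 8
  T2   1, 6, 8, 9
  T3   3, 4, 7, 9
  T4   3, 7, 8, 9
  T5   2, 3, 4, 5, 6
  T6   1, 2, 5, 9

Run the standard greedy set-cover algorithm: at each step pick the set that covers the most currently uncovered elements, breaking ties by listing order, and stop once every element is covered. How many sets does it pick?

3

Pick 1: T5 covers 5 new elements (2, 3, 4, 5, 6).
Pick 2: T1 covers 3 new elements (1, 7, 8).
Pick 3: T2 covers 1 new elements (9).
Greedy uses 3 sets.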